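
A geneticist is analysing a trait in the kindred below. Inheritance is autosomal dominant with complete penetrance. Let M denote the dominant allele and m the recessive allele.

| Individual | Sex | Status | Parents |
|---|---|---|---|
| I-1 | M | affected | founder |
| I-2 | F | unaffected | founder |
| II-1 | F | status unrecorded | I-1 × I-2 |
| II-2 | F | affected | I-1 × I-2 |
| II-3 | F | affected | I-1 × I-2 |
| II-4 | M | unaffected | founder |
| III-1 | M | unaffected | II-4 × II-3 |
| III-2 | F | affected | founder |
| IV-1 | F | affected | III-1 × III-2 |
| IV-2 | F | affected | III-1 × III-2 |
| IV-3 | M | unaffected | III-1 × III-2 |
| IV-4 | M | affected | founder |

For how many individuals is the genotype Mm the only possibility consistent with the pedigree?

5

Obligate heterozygotes: II-2 is affected so carries M and received m from I-2 (mm), so II-2 is Mm; II-3 is affected so carries M and received m from I-2 (mm), so II-3 is Mm; III-2 is affected so carries M and passed m to IV-3 (mm), so III-2 is Mm; IV-1 is affected so carries M and received m from III-1 (mm), so IV-1 is Mm; IV-2 is affected so carries M and received m from III-1 (mm), so IV-2 is Mm.
Every other individual is either homozygous by phenotype or has at least one consistent homozygous assignment, so the count is 5.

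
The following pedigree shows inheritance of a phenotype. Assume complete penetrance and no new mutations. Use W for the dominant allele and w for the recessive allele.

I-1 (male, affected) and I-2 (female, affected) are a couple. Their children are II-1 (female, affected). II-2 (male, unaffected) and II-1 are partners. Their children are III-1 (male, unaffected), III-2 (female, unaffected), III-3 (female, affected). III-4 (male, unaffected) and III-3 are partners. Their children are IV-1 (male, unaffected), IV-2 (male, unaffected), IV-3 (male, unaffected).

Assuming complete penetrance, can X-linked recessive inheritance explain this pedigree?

No

Under X-linked recessive, III-1 (unaffected, male) cannot arise from II-2 (unaffected) × II-1 (affected).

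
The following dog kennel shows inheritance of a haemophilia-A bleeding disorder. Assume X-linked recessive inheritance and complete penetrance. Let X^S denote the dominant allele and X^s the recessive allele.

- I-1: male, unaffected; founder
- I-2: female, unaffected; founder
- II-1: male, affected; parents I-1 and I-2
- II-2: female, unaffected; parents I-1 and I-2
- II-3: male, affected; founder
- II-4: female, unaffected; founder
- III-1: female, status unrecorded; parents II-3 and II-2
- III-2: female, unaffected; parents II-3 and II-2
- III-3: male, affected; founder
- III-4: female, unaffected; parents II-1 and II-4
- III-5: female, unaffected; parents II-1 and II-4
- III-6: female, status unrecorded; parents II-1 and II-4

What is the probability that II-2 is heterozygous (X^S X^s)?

1/3

I-1 is unaffected, so I-1 is X^S Y.
I-2 is unaffected so carries S and passed s to II-1 (X^s Y), so I-2 is X^S X^s.
Their cross gives offspring ratios 1/2 X^S X^S : 1/2 X^S X^s. Conditioning on II-2 being unaffected, P(X^S X^s) = 1/2 / 1 = 1/2 before taking II-2's own offspring into account.
II-3 is affected, so II-3 is X^s Y.
Now use II-2's offspring. Probability of each recorded status — unaffected daughter III-2: 1/2 if II-2 is X^S X^s, 1 if X^S X^S. (III-1: equally likely either way, so uninformative.)
Bayes: P(X^S X^s) = 1/2·1/2 / (1/2·1/2 + 1/2·1) = 1/3.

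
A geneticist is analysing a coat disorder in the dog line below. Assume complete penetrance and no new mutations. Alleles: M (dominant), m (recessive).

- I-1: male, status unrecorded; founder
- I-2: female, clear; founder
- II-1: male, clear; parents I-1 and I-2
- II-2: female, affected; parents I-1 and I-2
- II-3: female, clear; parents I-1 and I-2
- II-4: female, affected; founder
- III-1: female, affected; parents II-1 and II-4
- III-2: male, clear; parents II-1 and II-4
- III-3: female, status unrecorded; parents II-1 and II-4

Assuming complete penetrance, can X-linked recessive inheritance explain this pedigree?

Under X-linked recessive, III-1 (affected, female) cannot arise from II-1 (clear) × II-4 (affected).

No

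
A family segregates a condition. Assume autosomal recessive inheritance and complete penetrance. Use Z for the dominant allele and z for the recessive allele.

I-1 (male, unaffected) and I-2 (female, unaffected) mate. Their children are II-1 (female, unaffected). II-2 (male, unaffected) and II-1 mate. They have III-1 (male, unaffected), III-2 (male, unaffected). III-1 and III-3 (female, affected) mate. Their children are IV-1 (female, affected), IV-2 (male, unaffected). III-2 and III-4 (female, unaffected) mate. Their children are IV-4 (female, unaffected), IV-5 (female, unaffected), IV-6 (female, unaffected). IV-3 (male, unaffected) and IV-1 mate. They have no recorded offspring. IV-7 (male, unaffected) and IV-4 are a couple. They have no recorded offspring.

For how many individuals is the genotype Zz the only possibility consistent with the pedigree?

2

Obligate heterozygotes: III-1 is unaffected so carries Z and passed z to IV-1 (zz), so III-1 is Zz; IV-2 is unaffected so carries Z and received z from III-3 (zz), so IV-2 is Zz.
Every other individual is either homozygous by phenotype or has at least one consistent homozygous assignment, so the count is 2.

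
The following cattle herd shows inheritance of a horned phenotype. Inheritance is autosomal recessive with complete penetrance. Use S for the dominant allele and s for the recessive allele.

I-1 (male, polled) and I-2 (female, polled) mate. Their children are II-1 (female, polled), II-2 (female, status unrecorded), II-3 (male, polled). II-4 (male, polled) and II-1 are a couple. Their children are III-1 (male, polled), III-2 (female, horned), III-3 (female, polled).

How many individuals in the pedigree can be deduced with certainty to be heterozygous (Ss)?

2

Obligate heterozygotes: II-1 is polled so carries S and passed s to III-2 (ss), so II-1 is Ss; II-4 is polled so carries S and passed s to III-2 (ss), so II-4 is Ss.
Every other individual is either homozygous by phenotype or has at least one consistent homozygous assignment, so the count is 2.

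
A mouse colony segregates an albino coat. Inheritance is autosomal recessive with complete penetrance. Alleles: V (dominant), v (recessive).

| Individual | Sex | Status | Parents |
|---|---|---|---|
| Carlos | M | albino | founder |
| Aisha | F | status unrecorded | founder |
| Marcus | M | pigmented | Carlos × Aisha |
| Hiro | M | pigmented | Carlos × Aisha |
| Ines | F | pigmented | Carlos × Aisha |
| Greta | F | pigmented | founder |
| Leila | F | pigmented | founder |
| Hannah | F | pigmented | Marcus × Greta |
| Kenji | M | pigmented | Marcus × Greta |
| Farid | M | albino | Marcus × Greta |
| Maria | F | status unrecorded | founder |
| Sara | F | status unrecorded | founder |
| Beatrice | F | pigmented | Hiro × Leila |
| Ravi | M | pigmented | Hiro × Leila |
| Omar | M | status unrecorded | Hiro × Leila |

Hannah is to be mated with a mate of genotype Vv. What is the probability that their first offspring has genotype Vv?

1/2

Marcus is pigmented so carries V and received v from Carlos (vv), so Marcus is Vv.
Greta is pigmented so carries V and passed v to Farid (vv), so Greta is Vv.
Hannah is a pigmented offspring of Marcus (Vv) × Greta (Vv), whose cross gives 1/4 VV : 1/2 Vv : 1/4 vv; conditioning on being pigmented, Hannah is VV with probability 1/3, Vv with probability 2/3.
Summing over parental genotype combinations, P(offspring has genotype Vv) = 1/3·1/2 + 2/3·1/2 = 1/2.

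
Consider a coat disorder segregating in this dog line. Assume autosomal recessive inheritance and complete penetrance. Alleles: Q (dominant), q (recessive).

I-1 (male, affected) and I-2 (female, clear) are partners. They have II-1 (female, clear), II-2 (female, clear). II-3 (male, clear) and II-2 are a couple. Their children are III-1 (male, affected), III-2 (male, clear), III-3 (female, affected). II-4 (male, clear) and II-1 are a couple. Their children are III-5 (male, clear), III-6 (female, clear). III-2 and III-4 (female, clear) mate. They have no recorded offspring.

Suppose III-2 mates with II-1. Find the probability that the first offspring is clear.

II-3 is clear so carries Q and passed q to III-1 (qq), so II-3 is Qq.
II-2 is clear so carries Q and received q from I-1 (qq), so II-2 is Qq.
III-2 is a clear offspring of II-3 (Qq) × II-2 (Qq), whose cross gives 1/4 QQ : 1/2 Qq : 1/4 qq; conditioning on being clear, III-2 is QQ with probability 1/3, Qq with probability 2/3.
II-1 is clear so carries Q and received q from I-1 (qq), so II-1 is Qq.
Summing over parental genotype combinations, P(offspring is clear) = 1/3·1 + 2/3·3/4 = 5/6.

5/6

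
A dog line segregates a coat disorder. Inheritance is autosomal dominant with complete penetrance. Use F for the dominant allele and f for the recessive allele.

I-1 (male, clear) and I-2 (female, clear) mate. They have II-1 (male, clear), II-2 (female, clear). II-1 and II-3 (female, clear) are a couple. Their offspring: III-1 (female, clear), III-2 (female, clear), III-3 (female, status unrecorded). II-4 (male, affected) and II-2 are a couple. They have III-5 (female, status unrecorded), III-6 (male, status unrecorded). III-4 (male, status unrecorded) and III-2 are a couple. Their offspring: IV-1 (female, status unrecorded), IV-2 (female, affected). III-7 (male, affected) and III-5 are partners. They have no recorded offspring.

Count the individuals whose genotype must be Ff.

Obligate heterozygotes: IV-2 is affected so carries F and received f from III-2 (ff), so IV-2 is Ff.
Every other individual is either homozygous by phenotype or has at least one consistent homozygous assignment, so the count is 1.

1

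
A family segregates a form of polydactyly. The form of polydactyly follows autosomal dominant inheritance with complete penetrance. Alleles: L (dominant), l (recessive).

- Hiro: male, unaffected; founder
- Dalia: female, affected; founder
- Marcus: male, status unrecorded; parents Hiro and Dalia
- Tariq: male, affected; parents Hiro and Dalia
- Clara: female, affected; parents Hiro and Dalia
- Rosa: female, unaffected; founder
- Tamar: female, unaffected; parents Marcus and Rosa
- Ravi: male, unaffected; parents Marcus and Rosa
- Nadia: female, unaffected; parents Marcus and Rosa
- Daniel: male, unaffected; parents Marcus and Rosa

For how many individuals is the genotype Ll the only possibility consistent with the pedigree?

2

Obligate heterozygotes: Tariq is affected so carries L and received l from Hiro (ll), so Tariq is Ll; Clara is affected so carries L and received l from Hiro (ll), so Clara is Ll.
Every other individual is either homozygous by phenotype or has at least one consistent homozygous assignment, so the count is 2.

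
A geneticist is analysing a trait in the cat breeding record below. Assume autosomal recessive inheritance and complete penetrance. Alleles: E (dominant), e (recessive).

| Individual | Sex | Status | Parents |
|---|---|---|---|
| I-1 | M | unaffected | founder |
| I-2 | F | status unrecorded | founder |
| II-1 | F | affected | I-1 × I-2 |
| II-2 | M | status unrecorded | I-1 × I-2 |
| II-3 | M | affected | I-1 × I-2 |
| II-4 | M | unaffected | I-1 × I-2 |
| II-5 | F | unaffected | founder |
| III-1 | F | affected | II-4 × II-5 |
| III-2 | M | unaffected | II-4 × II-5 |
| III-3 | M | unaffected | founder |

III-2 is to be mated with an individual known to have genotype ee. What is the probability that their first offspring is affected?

1/3

II-4 is unaffected so carries E and passed e to III-1 (ee), so II-4 is Ee.
II-5 is unaffected so carries E and passed e to III-1 (ee), so II-5 is Ee.
III-2 is an unaffected offspring of II-4 (Ee) × II-5 (Ee), whose cross gives 1/4 EE : 1/2 Ee : 1/4 ee; conditioning on being unaffected, III-2 is EE with probability 1/3, Ee with probability 2/3.
Summing over parental genotype combinations, P(offspring is affected) = 2/3·1/2 = 1/3.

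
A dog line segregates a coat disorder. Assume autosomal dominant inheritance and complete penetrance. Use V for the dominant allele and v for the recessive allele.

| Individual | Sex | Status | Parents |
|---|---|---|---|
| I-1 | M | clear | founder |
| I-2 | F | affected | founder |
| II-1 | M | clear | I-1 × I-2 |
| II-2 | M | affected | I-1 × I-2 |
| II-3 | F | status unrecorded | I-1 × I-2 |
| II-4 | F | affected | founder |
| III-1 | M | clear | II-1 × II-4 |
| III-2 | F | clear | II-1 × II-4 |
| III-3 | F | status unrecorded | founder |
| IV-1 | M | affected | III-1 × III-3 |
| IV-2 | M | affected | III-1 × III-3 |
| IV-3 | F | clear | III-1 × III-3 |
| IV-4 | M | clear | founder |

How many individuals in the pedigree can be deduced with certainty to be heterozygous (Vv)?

Obligate heterozygotes: I-2 is affected so carries V and passed v to II-1 (vv), so I-2 is Vv; II-2 is affected so carries V and received v from I-1 (vv), so II-2 is Vv; II-4 is affected so carries V and passed v to III-1 (vv), so II-4 is Vv; III-3 passed V to IV-1 (Vv, whose v came from III-1) and passed v to IV-3 (vv), so III-3 is Vv; IV-1 is affected so carries V and received v from III-1 (vv), so IV-1 is Vv; IV-2 is affected so carries V and received v from III-1 (vv), so IV-2 is Vv.
Every other individual is either homozygous by phenotype or has at least one consistent homozygous assignment, so the count is 6.

6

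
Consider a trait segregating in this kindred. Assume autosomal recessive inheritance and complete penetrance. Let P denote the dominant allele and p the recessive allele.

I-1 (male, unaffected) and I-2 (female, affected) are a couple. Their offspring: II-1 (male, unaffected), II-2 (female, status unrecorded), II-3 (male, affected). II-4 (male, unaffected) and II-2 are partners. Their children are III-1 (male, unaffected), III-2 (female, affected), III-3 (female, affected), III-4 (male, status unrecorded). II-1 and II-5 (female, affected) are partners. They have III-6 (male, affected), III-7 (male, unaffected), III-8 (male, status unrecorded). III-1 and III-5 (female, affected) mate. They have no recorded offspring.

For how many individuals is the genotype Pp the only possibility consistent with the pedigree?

4

Obligate heterozygotes: I-1 is unaffected so carries P and passed p to II-3 (pp), so I-1 is Pp; II-1 is unaffected so carries P and received p from I-2 (pp), so II-1 is Pp; II-4 is unaffected so carries P and passed p to III-2 (pp), so II-4 is Pp; III-7 is unaffected so carries P and received p from II-5 (pp), so III-7 is Pp.
Every other individual is either homozygous by phenotype or has at least one consistent homozygous assignment, so the count is 4.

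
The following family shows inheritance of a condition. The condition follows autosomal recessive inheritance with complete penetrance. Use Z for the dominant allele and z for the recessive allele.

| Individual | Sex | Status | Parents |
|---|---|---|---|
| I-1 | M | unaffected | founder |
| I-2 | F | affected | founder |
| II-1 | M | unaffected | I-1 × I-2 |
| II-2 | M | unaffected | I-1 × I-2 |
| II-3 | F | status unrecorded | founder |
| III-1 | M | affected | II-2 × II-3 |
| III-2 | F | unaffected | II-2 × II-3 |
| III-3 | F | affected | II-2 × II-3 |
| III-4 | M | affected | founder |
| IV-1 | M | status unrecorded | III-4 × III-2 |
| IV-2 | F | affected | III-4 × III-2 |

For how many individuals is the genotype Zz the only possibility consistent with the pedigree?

3

Obligate heterozygotes: II-1 is unaffected so carries Z and received z from I-2 (zz), so II-1 is Zz; II-2 is unaffected so carries Z and received z from I-2 (zz), so II-2 is Zz; III-2 is unaffected so carries Z and passed z to IV-2 (zz), so III-2 is Zz.
Every other individual is either homozygous by phenotype or has at least one consistent homozygous assignment, so the count is 3.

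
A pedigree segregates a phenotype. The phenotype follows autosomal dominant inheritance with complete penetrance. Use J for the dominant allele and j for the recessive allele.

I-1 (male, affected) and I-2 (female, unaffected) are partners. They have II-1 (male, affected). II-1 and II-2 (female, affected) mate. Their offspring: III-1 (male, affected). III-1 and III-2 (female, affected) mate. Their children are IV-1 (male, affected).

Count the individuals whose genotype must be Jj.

Obligate heterozygotes: II-1 is affected so carries J and received j from I-2 (jj), so II-1 is Jj.
Every other individual is either homozygous by phenotype or has at least one consistent homozygous assignment, so the count is 1.

1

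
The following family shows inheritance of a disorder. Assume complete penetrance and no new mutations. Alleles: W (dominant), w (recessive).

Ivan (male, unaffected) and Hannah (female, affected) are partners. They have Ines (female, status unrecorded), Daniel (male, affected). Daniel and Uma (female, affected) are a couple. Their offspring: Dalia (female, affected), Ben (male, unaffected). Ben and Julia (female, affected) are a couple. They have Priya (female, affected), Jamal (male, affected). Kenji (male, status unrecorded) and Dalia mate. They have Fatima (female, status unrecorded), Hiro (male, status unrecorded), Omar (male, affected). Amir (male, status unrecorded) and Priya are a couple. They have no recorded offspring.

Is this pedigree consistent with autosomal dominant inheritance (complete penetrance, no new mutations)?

Yes

A consistent assignment under autosomal dominant exists: Ivan ww, Hannah WW, Ines Ww, Daniel Ww, Uma Ww, Dalia WW, Ben ww, Julia WW, Kenji WW, Priya Ww, Jamal Ww, Amir WW, Fatima WW, Hiro WW, Omar WW.
In this assignment every recorded phenotype matches its genotype and every non-founder's genotype is obtainable from its parents' genotypes, so the pedigree is consistent.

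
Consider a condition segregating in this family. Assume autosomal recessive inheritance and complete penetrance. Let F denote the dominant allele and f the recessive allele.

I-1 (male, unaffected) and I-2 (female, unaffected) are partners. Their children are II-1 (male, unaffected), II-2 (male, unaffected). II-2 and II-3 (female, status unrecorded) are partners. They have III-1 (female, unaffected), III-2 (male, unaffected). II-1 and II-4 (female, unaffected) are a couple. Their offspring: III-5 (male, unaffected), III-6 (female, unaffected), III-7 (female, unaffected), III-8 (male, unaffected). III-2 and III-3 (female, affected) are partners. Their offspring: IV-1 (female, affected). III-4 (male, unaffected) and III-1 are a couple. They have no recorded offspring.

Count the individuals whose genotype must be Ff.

Obligate heterozygotes: III-2 is unaffected so carries F and passed f to IV-1 (ff), so III-2 is Ff.
Every other individual is either homozygous by phenotype or has at least one consistent homozygous assignment, so the count is 1.

1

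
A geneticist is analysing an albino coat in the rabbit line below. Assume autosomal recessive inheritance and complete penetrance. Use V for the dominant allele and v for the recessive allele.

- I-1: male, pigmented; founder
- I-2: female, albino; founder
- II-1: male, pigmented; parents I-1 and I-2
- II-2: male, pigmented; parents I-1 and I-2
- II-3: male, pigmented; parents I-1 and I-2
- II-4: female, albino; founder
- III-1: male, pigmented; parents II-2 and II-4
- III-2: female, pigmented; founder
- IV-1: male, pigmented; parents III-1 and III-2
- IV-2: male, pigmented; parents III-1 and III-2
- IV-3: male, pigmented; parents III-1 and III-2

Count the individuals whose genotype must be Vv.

4

Obligate heterozygotes: II-1 is pigmented so carries V and received v from I-2 (vv), so II-1 is Vv; II-2 is pigmented so carries V and received v from I-2 (vv), so II-2 is Vv; II-3 is pigmented so carries V and received v from I-2 (vv), so II-3 is Vv; III-1 is pigmented so carries V and received v from II-4 (vv), so III-1 is Vv.
Every other individual is either homozygous by phenotype or has at least one consistent homozygous assignment, so the count is 4.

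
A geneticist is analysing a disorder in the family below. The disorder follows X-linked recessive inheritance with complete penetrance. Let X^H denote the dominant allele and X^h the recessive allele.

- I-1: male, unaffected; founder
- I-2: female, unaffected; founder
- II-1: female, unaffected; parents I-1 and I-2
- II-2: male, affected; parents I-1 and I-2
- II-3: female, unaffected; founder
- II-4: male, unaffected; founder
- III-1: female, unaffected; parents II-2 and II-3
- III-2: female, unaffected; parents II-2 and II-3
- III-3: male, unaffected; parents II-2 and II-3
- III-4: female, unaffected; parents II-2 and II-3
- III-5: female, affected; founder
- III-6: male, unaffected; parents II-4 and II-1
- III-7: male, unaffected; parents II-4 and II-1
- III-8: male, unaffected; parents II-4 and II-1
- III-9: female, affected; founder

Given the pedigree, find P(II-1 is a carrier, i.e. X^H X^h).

1/9

I-1 is unaffected, so I-1 is X^H Y.
I-2 is unaffected so carries H and passed h to II-2 (X^h Y), so I-2 is X^H X^h.
Their cross gives offspring ratios 1/2 X^H X^H : 1/2 X^H X^h. Conditioning on II-1 being unaffected, P(X^H X^h) = 1/2 / 1 = 1/2 before taking II-1's own offspring into account.
II-4 is unaffected, so II-4 is X^H Y.
Now use II-1's offspring. Probability of each recorded status — unaffected son III-6: 1/2 if II-1 is X^H X^h, 1 if X^H X^H; unaffected son III-7: 1/2 if II-1 is X^H X^h, 1 if X^H X^H; unaffected son III-8: 1/2 if II-1 is X^H X^h, 1 if X^H X^H.
Bayes: P(X^H X^h) = 1/2·1/8 / (1/2·1/8 + 1/2·1) = 1/9.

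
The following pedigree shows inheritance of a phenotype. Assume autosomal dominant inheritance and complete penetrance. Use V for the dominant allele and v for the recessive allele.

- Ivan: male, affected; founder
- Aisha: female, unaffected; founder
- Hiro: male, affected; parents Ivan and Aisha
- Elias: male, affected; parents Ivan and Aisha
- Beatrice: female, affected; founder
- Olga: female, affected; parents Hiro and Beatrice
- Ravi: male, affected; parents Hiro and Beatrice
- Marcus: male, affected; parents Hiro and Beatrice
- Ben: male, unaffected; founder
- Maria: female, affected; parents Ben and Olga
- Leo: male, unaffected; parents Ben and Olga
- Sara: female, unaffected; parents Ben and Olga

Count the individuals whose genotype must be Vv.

4

Obligate heterozygotes: Hiro is affected so carries V and received v from Aisha (vv), so Hiro is Vv; Elias is affected so carries V and received v from Aisha (vv), so Elias is Vv; Olga is affected so carries V and passed v to Leo (vv), so Olga is Vv; Maria is affected so carries V and received v from Ben (vv), so Maria is Vv.
Every other individual is either homozygous by phenotype or has at least one consistent homozygous assignment, so the count is 4.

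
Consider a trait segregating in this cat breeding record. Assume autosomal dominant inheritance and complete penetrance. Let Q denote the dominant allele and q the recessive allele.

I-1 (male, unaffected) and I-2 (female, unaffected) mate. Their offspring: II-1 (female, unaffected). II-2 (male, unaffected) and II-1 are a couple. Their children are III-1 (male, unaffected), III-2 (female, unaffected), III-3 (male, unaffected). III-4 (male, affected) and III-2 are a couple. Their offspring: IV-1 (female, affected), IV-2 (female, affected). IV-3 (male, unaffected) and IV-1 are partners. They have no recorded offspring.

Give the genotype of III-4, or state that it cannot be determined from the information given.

III-4's phenotype allows QQ or Qq, and no parent or child forces a single allele at both positions; consistent genotype assignments exist with III-4 as QQ or Qq.

cannot be determined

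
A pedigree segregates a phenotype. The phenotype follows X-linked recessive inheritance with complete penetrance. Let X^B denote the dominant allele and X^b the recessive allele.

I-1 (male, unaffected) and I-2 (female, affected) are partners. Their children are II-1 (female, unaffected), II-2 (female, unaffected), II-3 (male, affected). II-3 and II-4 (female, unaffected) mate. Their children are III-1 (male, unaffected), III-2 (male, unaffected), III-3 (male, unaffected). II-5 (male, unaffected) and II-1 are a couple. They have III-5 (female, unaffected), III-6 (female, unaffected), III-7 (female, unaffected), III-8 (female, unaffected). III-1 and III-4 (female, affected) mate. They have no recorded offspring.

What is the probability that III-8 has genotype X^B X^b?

II-5 is unaffected, so II-5 is X^B Y.
II-1 is unaffected so carries B and received b from I-2 (X^b X^b), so II-1 is X^B X^b.
Their cross gives offspring ratios 1/2 X^B X^B : 1/2 X^B X^b. Conditioning on III-8 being unaffected, P(X^B X^b) = 1/2 / 1 = 1/2.

1/2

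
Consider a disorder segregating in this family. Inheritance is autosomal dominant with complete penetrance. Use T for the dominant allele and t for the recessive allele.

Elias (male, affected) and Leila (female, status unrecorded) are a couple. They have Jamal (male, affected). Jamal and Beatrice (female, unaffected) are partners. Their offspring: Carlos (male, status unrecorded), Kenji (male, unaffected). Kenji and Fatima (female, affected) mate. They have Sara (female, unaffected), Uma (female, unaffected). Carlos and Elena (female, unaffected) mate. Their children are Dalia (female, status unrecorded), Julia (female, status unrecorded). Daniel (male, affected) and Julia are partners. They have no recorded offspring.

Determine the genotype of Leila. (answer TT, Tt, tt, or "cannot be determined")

cannot be determined

Leila's phenotype is unrecorded, and no parent or child forces a single allele at both positions; consistent genotype assignments exist with Leila as TT or Tt or tt.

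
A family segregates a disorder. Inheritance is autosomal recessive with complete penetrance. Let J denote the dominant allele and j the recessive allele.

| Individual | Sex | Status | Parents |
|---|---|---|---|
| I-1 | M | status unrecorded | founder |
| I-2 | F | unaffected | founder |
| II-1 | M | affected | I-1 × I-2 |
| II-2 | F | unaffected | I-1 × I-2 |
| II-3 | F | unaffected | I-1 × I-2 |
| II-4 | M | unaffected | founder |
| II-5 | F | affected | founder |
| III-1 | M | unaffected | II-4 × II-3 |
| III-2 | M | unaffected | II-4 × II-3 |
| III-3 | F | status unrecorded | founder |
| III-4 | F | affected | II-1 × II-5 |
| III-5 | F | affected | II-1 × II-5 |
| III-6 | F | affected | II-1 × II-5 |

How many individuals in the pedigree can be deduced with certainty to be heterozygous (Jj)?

1

Obligate heterozygotes: I-2 is unaffected so carries J and passed j to II-1 (jj), so I-2 is Jj.
Every other individual is either homozygous by phenotype or has at least one consistent homozygous assignment, so the count is 1.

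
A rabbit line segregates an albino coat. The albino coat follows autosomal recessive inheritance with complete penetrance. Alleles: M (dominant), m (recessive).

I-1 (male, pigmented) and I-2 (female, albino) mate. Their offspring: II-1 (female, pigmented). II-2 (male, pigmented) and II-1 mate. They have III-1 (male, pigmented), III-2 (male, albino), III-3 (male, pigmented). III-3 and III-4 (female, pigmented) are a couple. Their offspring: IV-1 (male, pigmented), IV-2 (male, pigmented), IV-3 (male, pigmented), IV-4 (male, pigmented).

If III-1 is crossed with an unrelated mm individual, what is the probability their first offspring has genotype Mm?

2/3

II-2 is pigmented so carries M and passed m to III-2 (mm), so II-2 is Mm.
II-1 is pigmented so carries M and received m from I-2 (mm), so II-1 is Mm.
III-1 is a pigmented offspring of II-2 (Mm) × II-1 (Mm), whose cross gives 1/4 MM : 1/2 Mm : 1/4 mm; conditioning on being pigmented, III-1 is MM with probability 1/3, Mm with probability 2/3.
Summing over parental genotype combinations, P(offspring has genotype Mm) = 1/3·1 + 2/3·1/2 = 2/3.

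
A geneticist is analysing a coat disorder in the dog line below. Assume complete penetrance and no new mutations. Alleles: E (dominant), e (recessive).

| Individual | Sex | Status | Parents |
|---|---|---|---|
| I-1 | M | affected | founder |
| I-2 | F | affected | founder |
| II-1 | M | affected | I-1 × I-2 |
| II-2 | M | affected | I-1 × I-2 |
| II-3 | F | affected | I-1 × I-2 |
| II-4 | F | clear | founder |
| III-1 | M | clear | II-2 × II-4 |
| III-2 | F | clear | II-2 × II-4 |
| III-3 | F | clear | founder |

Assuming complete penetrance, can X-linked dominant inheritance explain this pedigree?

Under X-linked dominant, III-2 (clear, female) cannot arise from II-2 (affected) × II-4 (clear).

No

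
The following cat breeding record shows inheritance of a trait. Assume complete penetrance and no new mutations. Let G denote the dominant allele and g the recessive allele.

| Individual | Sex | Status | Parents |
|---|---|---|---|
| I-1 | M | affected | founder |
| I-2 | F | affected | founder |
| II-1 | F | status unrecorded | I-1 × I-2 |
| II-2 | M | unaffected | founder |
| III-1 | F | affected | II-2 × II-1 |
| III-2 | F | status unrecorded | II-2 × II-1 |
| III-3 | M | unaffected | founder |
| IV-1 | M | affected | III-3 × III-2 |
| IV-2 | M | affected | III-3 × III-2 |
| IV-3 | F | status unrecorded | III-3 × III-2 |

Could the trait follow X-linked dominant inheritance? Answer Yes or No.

Yes

A consistent assignment under X-linked dominant exists: I-1 X^G Y, I-2 X^G X^G, II-1 X^G X^G, II-2 X^g Y, III-1 X^G X^g, III-2 X^G X^g, III-3 X^g Y, IV-1 X^G Y, IV-2 X^G Y, IV-3 X^G X^g.
In this assignment every recorded phenotype matches its genotype and every non-founder's genotype is obtainable from its parents' genotypes, so the pedigree is consistent.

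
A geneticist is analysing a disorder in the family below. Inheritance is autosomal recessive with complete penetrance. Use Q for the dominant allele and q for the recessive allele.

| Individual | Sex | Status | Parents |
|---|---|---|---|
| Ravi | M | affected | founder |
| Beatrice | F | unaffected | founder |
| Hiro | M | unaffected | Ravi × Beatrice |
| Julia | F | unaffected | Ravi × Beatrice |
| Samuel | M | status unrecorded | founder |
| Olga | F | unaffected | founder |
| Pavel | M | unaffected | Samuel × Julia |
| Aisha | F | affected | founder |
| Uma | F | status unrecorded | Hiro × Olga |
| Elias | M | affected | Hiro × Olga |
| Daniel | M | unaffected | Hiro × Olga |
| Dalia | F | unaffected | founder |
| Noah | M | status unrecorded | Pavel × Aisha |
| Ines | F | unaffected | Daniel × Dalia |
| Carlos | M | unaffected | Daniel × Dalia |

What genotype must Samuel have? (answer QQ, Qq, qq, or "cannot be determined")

cannot be determined

Samuel's phenotype is unrecorded, and no parent or child forces a single allele at both positions; consistent genotype assignments exist with Samuel as QQ or Qq or qq.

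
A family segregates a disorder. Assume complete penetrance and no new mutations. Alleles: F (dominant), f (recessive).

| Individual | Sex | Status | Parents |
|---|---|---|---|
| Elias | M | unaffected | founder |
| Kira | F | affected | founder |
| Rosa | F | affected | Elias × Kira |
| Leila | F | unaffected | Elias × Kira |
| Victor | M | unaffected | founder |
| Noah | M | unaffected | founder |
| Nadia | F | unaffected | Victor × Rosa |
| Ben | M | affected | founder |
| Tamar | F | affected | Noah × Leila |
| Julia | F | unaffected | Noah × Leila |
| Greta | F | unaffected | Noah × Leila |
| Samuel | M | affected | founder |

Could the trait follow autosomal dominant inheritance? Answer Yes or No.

Under autosomal dominant, Tamar (affected, female) cannot arise from Noah (unaffected) × Leila (unaffected).

No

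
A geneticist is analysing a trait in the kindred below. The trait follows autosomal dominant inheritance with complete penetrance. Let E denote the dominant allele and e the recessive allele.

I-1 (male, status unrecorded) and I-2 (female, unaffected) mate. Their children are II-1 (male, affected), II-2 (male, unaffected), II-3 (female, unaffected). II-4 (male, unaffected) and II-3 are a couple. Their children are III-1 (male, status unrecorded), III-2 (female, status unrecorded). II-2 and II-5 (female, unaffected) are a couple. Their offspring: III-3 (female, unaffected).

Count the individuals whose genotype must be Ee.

Obligate heterozygotes: I-1 passed E to II-1 (Ee, whose e came from I-2) and passed e to II-2 (ee), so I-1 is Ee; II-1 is affected so carries E and received e from I-2 (ee), so II-1 is Ee.
Every other individual is either homozygous by phenotype or has at least one consistent homozygous assignment, so the count is 2.

2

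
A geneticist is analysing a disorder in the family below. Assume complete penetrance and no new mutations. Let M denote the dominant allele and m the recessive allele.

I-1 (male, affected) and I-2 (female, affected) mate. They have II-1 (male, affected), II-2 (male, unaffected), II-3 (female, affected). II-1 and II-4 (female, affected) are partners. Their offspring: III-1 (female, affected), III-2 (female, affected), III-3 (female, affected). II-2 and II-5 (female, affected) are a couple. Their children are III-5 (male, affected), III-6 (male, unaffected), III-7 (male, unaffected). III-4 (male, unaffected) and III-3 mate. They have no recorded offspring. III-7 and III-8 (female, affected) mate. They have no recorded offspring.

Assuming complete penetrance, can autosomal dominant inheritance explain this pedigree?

A consistent assignment under autosomal dominant exists: I-1 Mm, I-2 Mm, II-1 MM, II-2 mm, II-3 MM, II-4 MM, II-5 Mm, III-1 MM, III-2 MM, III-3 MM, III-4 mm, III-5 Mm, III-6 mm, III-7 mm, III-8 MM.
In this assignment every recorded phenotype matches its genotype and every non-founder's genotype is obtainable from its parents' genotypes, so the pedigree is consistent.

Yes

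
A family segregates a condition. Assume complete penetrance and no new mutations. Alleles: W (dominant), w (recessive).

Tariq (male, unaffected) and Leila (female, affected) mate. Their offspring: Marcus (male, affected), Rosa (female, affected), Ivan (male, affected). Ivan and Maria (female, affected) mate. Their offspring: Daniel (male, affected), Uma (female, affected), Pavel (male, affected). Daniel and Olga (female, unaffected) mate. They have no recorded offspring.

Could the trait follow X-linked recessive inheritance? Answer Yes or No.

No

Under X-linked recessive, Rosa (affected, female) cannot arise from Tariq (unaffected) × Leila (affected).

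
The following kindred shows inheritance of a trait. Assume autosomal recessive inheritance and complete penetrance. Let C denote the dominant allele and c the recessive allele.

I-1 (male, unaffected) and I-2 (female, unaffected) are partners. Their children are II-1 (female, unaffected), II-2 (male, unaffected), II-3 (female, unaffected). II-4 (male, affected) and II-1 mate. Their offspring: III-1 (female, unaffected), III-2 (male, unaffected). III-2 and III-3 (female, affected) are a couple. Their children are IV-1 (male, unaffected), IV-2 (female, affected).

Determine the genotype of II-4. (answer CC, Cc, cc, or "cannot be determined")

cc

II-4 is affected, so II-4 is cc.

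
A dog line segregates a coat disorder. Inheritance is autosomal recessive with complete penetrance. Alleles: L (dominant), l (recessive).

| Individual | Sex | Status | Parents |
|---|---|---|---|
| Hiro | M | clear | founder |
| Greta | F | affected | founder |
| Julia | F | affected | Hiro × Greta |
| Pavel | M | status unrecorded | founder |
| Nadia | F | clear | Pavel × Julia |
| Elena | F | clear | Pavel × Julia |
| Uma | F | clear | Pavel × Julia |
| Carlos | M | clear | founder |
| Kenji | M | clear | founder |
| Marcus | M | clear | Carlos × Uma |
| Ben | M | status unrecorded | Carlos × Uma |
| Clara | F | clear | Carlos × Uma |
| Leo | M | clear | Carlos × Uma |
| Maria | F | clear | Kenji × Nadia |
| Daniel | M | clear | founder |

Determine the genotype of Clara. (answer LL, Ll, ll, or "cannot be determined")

cannot be determined

Clara's phenotype allows LL or Ll, and no parent or child forces a single allele at both positions; consistent genotype assignments exist with Clara as LL or Ll.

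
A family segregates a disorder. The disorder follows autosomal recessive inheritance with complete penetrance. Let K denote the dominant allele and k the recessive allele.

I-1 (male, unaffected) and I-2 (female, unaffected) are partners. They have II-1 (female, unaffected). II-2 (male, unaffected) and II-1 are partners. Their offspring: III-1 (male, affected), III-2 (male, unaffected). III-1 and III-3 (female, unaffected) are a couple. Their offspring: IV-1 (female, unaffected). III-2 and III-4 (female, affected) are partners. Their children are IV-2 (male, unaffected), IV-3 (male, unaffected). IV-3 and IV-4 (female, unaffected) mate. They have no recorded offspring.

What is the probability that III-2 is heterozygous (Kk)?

II-2 is unaffected so carries K and passed k to III-1 (kk), so II-2 is Kk.
II-1 is unaffected so carries K and passed k to III-1 (kk), so II-1 is Kk.
Their cross gives offspring ratios 1/4 KK : 1/2 Kk : 1/4 kk. Conditioning on III-2 being unaffected, P(Kk) = 1/2 / 3/4 = 2/3 before taking III-2's own offspring into account.
III-4 is affected, so III-4 is kk.
Now use III-2's offspring. Probability of each recorded status — unaffected son IV-2: 1/2 if III-2 is Kk, 1 if KK; unaffected son IV-3: 1/2 if III-2 is Kk, 1 if KK.
Bayes: P(Kk) = 2/3·1/4 / (2/3·1/4 + 1/3·1) = 1/3.

1/3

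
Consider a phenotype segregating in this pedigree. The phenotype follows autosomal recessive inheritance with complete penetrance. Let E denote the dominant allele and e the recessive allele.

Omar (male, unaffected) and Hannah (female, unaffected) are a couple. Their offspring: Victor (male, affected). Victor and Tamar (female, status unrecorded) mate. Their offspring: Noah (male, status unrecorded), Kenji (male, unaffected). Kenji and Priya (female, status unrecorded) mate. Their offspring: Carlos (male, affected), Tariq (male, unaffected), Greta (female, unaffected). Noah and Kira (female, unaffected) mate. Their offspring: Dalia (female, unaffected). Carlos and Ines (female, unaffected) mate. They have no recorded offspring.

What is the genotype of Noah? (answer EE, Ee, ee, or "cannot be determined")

cannot be determined

Noah's phenotype is unrecorded, and no parent or child forces a single allele at both positions; consistent genotype assignments exist with Noah as Ee or ee.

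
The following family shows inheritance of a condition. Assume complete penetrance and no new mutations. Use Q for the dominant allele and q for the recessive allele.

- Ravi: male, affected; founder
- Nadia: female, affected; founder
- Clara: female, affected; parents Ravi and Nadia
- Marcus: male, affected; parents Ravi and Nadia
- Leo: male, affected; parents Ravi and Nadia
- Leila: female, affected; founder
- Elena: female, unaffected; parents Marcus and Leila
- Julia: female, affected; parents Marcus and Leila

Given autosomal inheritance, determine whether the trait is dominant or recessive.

Marcus and Leila are both affected yet have an unaffected child Elena. Under a recessive model two affected parents are homozygous and every child would be affected, so the trait cannot be recessive.

dominant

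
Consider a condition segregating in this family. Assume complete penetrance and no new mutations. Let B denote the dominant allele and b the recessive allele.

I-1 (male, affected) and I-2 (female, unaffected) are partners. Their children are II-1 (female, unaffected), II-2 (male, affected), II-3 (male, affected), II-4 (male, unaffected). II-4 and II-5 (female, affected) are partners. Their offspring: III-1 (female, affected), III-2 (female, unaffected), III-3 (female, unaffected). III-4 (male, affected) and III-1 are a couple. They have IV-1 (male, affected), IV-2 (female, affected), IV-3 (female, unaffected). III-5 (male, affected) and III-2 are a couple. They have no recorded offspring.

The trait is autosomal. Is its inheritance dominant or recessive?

III-4 and III-1 are both affected yet have an unaffected child IV-3. Under a recessive model two affected parents are homozygous and every child would be affected, so the trait cannot be recessive.

dominant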